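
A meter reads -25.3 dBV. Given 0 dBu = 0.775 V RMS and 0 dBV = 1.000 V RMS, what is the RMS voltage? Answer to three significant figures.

0.0543 V

V = 1.000 V × 10^(-25.3/20).
= 1.000 × 0.05433 = 0.0543 V.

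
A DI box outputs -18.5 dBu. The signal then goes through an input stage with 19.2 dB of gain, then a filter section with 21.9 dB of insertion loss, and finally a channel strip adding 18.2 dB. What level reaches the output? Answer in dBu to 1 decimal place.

-3.0 dBu

Gain stages sum in dB:
-18.5 + 19.2 − 21.9 + 18.2 = -3.0 dBu.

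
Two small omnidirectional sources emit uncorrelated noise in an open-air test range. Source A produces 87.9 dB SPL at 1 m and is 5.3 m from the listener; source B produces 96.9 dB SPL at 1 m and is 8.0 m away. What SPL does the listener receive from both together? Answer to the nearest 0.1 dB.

79.9 dB SPL

At the listener: L_A = 87.9 − 20·log₁₀(5.3) = 73.41 dB; L_B = 96.9 − 20·log₁₀(8.0) = 78.84 dB.
Combined: 10·log₁₀(10^(73.41/10)+10^(78.84/10)) = 79.9 dB SPL.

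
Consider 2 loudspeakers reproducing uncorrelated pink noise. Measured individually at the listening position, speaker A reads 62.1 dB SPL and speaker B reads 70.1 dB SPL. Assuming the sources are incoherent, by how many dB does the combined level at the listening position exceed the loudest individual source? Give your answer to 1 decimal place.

Uncorrelated sources add in intensity (power), not in dB.
L_total = 10·log₁₀(10^(62.1/10) + 10^(70.1/10)) = 70.74 dB SPL.
Excess over the loudest (70.1 dB): 70.74 − 70.1 = 0.6 dB.

0.6 dB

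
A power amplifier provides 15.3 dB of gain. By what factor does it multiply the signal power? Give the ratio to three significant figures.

Power ratio = 10^(dB/10).
10^(15.3/10) = 10^(1.530) = 33.9.

33.9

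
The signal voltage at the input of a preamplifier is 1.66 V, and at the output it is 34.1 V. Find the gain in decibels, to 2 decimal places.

26.25 dB

Voltage ratio → dB uses the 20·log₁₀ form:
20·log₁₀(34.1/1.66) = 20·log₁₀(20.54) = 26.25 dB.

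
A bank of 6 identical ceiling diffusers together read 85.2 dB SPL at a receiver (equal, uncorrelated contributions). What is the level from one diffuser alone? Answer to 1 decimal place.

6 equal incoherent sources add 10·log₁₀(6) = 7.78 dB over one source.
L_one = 85.2 − 7.78 = 77.4 dB SPL.

77.4 dB SPL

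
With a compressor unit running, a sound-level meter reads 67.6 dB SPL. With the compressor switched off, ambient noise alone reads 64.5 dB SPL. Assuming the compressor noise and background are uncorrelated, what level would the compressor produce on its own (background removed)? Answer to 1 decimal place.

64.7 dB SPL

Background correction is a power subtraction:
L_src = 10·log₁₀(10^(67.6/10) − 10^(64.5/10)) = 10·log₁₀(2936000) = 64.7 dB SPL.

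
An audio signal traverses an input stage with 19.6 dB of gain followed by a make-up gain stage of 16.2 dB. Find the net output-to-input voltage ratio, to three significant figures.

Net gain = 19.6 + 16.2 = 35.8 dB.
Voltage ratio = 10^(35.8/20) = 61.7.

61.7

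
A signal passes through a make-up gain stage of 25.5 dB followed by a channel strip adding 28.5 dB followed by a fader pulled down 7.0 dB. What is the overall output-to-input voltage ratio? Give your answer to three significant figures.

224

Net gain = 25.5 + 28.5 + (−7.0) = 47.0 dB.
Voltage ratio = 10^(47.0/20) = 224.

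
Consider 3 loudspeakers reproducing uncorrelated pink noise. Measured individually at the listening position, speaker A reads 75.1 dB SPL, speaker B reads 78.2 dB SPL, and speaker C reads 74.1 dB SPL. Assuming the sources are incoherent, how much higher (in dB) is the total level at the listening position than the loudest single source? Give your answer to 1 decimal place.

2.7 dB

Add the sources as powers (linear), then convert back to dB:
L_total = 10·log₁₀(10^(75.1/10) + 10^(78.2/10) + 10^(74.1/10)) = 80.94 dB SPL.
Excess over the loudest (78.2 dB): 80.94 − 78.2 = 2.7 dB.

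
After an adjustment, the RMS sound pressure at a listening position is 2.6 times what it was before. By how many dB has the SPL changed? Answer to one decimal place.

8.3 dB

SPL change from a pressure ratio uses the 20·log₁₀ form:
20·log₁₀(2.6) = 8.3 dB.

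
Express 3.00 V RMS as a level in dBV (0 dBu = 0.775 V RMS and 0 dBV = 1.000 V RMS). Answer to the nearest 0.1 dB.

+9.5 dBV

dBV = 20·log₁₀(V / 1.000 V).
20·log₁₀(3.00/1.000) = +9.5 dBV.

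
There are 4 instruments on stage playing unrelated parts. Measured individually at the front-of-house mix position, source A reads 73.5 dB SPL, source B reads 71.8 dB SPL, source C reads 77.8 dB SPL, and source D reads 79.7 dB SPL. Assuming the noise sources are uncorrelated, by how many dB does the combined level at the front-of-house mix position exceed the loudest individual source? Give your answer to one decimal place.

3.1 dB

Incoherent sources sum as intensities:
L_total = 10·log₁₀(10^(73.5/10) + 10^(71.8/10) + 10^(77.8/10) + 10^(79.7/10)) = 82.81 dB SPL.
Excess over the loudest (79.7 dB): 82.81 − 79.7 = 3.1 dB.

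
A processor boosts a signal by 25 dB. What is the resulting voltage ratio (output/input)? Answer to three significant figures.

17.8

Voltage ratio = 10^(dB/20).
10^(25/20) = 10^(1.250) = 17.8.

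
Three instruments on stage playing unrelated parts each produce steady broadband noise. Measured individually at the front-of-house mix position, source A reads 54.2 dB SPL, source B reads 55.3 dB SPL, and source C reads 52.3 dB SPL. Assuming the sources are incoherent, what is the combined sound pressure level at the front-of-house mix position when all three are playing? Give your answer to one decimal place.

Add the sources as powers (linear), then convert back to dB:
L_total = 10·log₁₀(10^(54.2/10) + 10^(55.3/10) + 10^(52.3/10)) = 10·log₁₀(771700) = 58.9 dB SPL.

58.9 dB SPL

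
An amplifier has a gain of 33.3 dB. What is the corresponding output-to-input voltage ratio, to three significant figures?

46.2

Voltage ratio = 10^(dB/20).
10^(33.3/20) = 10^(1.665) = 46.2.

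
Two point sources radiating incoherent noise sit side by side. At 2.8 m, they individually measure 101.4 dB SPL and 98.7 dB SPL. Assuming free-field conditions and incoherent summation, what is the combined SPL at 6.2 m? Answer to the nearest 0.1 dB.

96.4 dB SPL

Combined at 2.8 m: 10·log₁₀(10^(101.4/10)+10^(98.7/10)) = 103.27 dB SPL.
Then apply −20·log₁₀(6.2/2.8) = -6.90 dB → 96.4 dB SPL.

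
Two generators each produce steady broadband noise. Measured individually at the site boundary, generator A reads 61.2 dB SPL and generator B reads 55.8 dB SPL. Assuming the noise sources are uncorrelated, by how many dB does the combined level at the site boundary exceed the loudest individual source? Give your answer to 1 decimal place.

Uncorrelated sources add in intensity (power), not in dB.
L_total = 10·log₁₀(10^(61.2/10) + 10^(55.8/10)) = 62.30 dB SPL.
Excess over the loudest (61.2 dB): 62.30 − 61.2 = 1.1 dB.

1.1 dB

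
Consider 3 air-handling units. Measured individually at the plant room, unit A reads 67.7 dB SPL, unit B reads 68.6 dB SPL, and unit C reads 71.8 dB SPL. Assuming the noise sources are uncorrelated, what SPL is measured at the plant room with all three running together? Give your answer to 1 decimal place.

74.5 dB SPL

Uncorrelated sources add in intensity (power), not in dB.
L_total = 10·log₁₀(10^(67.7/10) + 10^(68.6/10) + 10^(71.8/10)) = 10·log₁₀(28270000) = 74.5 dB SPL.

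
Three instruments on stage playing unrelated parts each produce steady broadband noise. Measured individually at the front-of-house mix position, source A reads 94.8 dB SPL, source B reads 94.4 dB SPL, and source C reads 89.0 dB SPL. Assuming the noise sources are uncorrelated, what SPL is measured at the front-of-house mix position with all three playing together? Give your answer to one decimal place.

Incoherent sources sum as intensities:
L_total = 10·log₁₀(10^(94.8/10) + 10^(94.4/10) + 10^(89.0/10)) = 10·log₁₀(6569000000) = 98.2 dB SPL.

98.2 dB SPL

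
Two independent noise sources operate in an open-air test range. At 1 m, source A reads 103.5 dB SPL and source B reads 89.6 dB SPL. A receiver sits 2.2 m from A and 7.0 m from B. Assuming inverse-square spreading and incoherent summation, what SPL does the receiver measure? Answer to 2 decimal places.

96.67 dB SPL

At the listener: L_A = 103.5 − 20·log₁₀(2.2) = 96.652 dB; L_B = 89.6 − 20·log₁₀(7.0) = 72.698 dB.
Combined: 10·log₁₀(10^(96.652/10)+10^(72.698/10)) = 96.67 dB SPL.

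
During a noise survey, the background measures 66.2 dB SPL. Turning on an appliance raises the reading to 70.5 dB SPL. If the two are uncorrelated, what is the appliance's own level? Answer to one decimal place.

68.5 dB SPL

Remove the background by subtracting linear intensities:
L_src = 10·log₁₀(10^(70.5/10) − 10^(66.2/10)) = 10·log₁₀(7051000) = 68.5 dB SPL.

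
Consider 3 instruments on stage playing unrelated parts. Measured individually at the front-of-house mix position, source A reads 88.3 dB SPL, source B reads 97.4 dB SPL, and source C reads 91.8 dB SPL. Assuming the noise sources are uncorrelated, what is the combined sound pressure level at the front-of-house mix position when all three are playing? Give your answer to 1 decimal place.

Uncorrelated sources add in intensity (power), not in dB.
L_total = 10·log₁₀(10^(88.3/10) + 10^(97.4/10) + 10^(91.8/10)) = 10·log₁₀(7685000000) = 98.9 dB SPL.

98.9 dB SPL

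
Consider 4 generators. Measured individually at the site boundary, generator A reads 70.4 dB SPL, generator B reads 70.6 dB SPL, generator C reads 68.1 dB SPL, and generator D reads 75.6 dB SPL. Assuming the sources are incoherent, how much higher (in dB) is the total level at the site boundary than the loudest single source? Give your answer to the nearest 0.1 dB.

2.5 dB

Uncorrelated sources add in intensity (power), not in dB.
L_total = 10·log₁₀(10^(70.4/10) + 10^(70.6/10) + 10^(68.1/10) + 10^(75.6/10)) = 78.14 dB SPL.
Excess over the loudest (75.6 dB): 78.14 − 75.6 = 2.5 dB.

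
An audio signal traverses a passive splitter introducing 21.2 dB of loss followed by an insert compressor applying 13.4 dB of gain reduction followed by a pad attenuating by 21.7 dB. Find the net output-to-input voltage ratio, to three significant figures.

0.00153

Net gain = (−21.2) + (−13.4) + (−21.7) = -56.3 dB.
Voltage ratio = 10^(-56.3/20) = 0.00153.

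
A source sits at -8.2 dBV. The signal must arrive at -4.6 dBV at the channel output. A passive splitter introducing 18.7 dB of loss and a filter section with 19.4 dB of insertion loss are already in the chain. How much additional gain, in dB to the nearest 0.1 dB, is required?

The required make-up gain is the shortfall in the dB sum.
G = -4.6 − (-8.2) + 18.7 + 19.4 = 41.7 dB.

41.7 dB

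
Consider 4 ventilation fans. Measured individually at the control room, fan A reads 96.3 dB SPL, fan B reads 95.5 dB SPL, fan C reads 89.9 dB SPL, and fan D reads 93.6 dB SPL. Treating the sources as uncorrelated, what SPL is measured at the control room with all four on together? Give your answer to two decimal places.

Add the sources as powers (linear), then convert back to dB:
L_total = 10·log₁₀(10^(96.3/10) + 10^(95.5/10) + 10^(89.9/10) + 10^(93.6/10)) = 10·log₁₀(11082000000) = 100.45 dB SPL.

100.45 dB SPL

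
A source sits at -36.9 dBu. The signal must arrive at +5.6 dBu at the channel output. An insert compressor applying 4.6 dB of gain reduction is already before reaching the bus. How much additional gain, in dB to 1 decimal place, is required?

The required make-up gain is the shortfall in the dB sum.
G = +5.6 − (-36.9) + 4.6 = 47.1 dB.

47.1 dB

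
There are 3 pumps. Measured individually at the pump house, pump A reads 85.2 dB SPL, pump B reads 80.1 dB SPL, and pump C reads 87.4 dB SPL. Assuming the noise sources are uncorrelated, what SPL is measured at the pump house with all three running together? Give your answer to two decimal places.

89.93 dB SPL

Add the sources as powers (linear), then convert back to dB:
L_total = 10·log₁₀(10^(85.2/10) + 10^(80.1/10) + 10^(87.4/10)) = 10·log₁₀(983000000) = 89.93 dB SPL.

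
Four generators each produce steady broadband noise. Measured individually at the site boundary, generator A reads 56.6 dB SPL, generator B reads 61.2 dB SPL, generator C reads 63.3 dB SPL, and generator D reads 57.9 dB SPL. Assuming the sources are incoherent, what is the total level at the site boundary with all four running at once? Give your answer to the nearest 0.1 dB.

66.6 dB SPL

Incoherent sources sum as intensities:
L_total = 10·log₁₀(10^(56.6/10) + 10^(61.2/10) + 10^(63.3/10) + 10^(57.9/10)) = 10·log₁₀(4530000) = 66.6 dB SPL.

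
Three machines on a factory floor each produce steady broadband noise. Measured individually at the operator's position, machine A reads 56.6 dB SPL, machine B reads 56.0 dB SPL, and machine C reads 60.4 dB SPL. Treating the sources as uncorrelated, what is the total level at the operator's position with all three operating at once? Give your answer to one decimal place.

Uncorrelated sources add in intensity (power), not in dB.
L_total = 10·log₁₀(10^(56.6/10) + 10^(56.0/10) + 10^(60.4/10)) = 10·log₁₀(1952000) = 62.9 dB SPL.

62.9 dB SPL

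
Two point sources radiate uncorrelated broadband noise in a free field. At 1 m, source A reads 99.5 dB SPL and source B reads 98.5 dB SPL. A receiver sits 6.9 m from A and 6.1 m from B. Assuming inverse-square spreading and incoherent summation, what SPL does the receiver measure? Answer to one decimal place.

85.8 dB SPL

At the listener: L_A = 99.5 − 20·log₁₀(6.9) = 82.72 dB; L_B = 98.5 − 20·log₁₀(6.1) = 82.79 dB.
Combined: 10·log₁₀(10^(82.72/10)+10^(82.79/10)) = 85.8 dB SPL.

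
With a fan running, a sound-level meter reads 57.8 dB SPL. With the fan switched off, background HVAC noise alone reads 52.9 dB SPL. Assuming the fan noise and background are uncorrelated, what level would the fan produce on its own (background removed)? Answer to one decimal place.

Remove the background by subtracting linear intensities:
L_src = 10·log₁₀(10^(57.8/10) − 10^(52.9/10)) = 10·log₁₀(407600) = 56.1 dB SPL.

56.1 dB SPL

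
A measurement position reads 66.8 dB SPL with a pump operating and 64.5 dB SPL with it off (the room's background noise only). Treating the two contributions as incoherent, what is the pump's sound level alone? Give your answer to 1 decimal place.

62.9 dB SPL

Remove the background by subtracting linear intensities:
L_src = 10·log₁₀(10^(66.8/10) − 10^(64.5/10)) = 10·log₁₀(1968000) = 62.9 dB SPL.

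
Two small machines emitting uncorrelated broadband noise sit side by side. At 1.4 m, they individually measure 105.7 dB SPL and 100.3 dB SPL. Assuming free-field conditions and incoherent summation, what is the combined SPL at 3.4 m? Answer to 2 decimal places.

Combined at 1.4 m: 10·log₁₀(10^(105.7/10)+10^(100.3/10)) = 106.801 dB SPL.
Then apply −20·log₁₀(3.4/1.4) = -7.707 dB → 99.09 dB SPL.

99.09 dB SPL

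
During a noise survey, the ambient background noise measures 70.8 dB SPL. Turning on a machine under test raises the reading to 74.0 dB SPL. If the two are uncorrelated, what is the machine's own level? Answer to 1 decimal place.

Subtract intensities: L_src = 10·log₁₀(10^(L_total/10) − 10^(L_bg/10)).
L_src = 10·log₁₀(10^(74.0/10) − 10^(70.8/10)) = 10·log₁₀(13100000) = 71.2 dB SPL.

71.2 dB SPL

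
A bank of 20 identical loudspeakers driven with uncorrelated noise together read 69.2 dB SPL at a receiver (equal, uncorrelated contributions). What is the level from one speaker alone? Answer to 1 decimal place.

20 equal incoherent sources add 10·log₁₀(20) = 13.01 dB over one source.
L_one = 69.2 − 13.01 = 56.2 dB SPL.

56.2 dB SPL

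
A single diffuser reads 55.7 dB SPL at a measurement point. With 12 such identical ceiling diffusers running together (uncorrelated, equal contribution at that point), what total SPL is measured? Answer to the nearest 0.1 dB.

66.5 dB SPL

12 equal incoherent sources raise the level by 10·log₁₀(12) = 10.79 dB.
L_total = 55.7 + 10.79 = 66.5 dB SPL.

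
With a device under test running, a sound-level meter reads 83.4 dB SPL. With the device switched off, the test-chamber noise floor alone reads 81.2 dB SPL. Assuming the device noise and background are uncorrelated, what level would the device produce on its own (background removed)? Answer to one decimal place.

Subtract intensities: L_src = 10·log₁₀(10^(L_total/10) − 10^(L_bg/10)).
L_src = 10·log₁₀(10^(83.4/10) − 10^(81.2/10)) = 10·log₁₀(86950000) = 79.4 dB SPL.

79.4 dB SPL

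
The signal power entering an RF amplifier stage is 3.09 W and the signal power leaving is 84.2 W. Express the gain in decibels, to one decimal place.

14.4 dB

For a power ratio, dB = 10·log₁₀(P₂/P₁).
10·log₁₀(84.2/3.09) = 10·log₁₀(27.25) = 14.4 dB.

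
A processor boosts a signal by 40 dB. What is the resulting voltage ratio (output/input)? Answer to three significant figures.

100

Voltage ratio = 10^(dB/20).
10^(40/20) = 10^(2.000) = 100.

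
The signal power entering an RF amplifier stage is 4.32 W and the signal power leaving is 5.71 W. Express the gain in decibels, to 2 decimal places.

1.21 dB

Power ratio → dB uses the 10·log₁₀ form:
10·log₁₀(5.71/4.32) = 10·log₁₀(1.322) = 1.21 dB.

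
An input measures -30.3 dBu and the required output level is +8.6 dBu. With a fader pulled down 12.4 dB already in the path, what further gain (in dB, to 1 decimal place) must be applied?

The required make-up gain is the shortfall in the dB sum.
G = +8.6 − (-30.3) + 12.4 = 51.3 dB.

51.3 dB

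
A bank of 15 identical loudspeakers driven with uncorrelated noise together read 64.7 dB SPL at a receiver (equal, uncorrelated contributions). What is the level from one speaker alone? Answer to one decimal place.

15 equal incoherent sources add 10·log₁₀(15) = 11.76 dB over one source.
L_one = 64.7 − 11.76 = 52.9 dB SPL.

52.9 dB SPL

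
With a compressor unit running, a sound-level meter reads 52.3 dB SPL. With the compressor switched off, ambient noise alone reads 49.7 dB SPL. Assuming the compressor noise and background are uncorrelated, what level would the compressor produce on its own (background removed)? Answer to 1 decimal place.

Remove the background by subtracting linear intensities:
L_src = 10·log₁₀(10^(52.3/10) − 10^(49.7/10)) = 10·log₁₀(76500) = 48.8 dB SPL.

48.8 dB SPL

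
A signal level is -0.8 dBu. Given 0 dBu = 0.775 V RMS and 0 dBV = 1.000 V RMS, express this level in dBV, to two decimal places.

The offset between the scales is 20·log₁₀(0.775/1.000) = −2.214 dB.
So dBV = -0.8 − 2.214 = -3.01 dBV.

-3.01 dBV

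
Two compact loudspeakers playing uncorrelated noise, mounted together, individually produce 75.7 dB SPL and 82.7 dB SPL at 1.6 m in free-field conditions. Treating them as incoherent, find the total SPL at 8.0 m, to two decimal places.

69.51 dB SPL

Combined at 1.6 m: 10·log₁₀(10^(75.7/10)+10^(82.7/10)) = 83.490 dB SPL.
Then apply −20·log₁₀(8.0/1.6) = -13.979 dB → 69.51 dB SPL.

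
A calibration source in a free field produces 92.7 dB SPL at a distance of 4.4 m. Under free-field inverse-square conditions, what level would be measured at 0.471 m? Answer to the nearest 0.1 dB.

112.1 dB SPL

Inverse-square spreading gives ΔL = −20·log₁₀(d₂/d₁).
ΔL = −20·log₁₀(0.471/4.4) = 19.41 dB, so L₂ = 92.7 + (19.41) = 112.1 dB SPL.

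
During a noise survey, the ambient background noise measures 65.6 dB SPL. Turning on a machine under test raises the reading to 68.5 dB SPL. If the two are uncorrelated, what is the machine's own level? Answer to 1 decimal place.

65.4 dB SPL

Subtract intensities: L_src = 10·log₁₀(10^(L_total/10) − 10^(L_bg/10)).
L_src = 10·log₁₀(10^(68.5/10) − 10^(65.6/10)) = 10·log₁₀(3449000) = 65.4 dB SPL.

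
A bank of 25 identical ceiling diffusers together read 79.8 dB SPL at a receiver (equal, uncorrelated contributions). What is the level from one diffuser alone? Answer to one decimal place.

65.8 dB SPL

25 equal incoherent sources add 10·log₁₀(25) = 13.98 dB over one source.
L_one = 79.8 − 13.98 = 65.8 dB SPL.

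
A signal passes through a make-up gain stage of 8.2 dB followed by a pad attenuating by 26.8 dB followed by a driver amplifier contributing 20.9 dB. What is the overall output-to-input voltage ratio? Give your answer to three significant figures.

1.30

Net gain = 8.2 + (−26.8) + 20.9 = 2.3 dB.
Voltage ratio = 10^(2.3/20) = 1.30.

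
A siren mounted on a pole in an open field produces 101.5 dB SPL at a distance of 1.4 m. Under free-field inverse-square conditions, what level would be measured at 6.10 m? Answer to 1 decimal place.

88.7 dB SPL

For a point source in a free field, ΔL = −20·log₁₀(d₂/d₁).
ΔL = −20·log₁₀(6.10/1.4) = -12.78 dB, so L₂ = 101.5 + (-12.78) = 88.7 dB SPL.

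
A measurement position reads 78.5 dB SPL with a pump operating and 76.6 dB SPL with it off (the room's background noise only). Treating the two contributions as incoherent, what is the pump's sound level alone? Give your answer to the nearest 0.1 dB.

Background correction is a power subtraction:
L_src = 10·log₁₀(10^(78.5/10) − 10^(76.6/10)) = 10·log₁₀(25090000) = 74.0 dB SPL.

74.0 dB SPL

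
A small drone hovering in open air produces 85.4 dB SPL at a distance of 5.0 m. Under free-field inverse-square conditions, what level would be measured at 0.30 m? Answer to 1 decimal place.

Inverse-square spreading gives ΔL = −20·log₁₀(d₂/d₁).
ΔL = −20·log₁₀(0.30/5.0) = 24.44 dB, so L₂ = 85.4 + (24.44) = 109.8 dB SPL.

109.8 dB SPL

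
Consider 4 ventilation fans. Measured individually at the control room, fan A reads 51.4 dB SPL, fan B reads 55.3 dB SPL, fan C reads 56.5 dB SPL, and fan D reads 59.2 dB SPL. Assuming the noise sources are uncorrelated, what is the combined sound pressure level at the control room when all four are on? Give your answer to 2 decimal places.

Incoherent sources sum as intensities:
L_total = 10·log₁₀(10^(51.4/10) + 10^(55.3/10) + 10^(56.5/10) + 10^(59.2/10)) = 10·log₁₀(1755000) = 62.44 dB SPL.

62.44 dB SPL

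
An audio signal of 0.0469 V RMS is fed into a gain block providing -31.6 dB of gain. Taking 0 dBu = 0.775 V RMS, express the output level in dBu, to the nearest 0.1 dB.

Input level: 20·log₁₀(0.0469/0.775) = -24.36 dBu.
Output: -24.36 − 31.6 = -56.0 dBu.

-56.0 dBu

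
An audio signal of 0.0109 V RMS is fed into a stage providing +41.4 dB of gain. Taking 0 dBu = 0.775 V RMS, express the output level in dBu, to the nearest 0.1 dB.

Input level: 20·log₁₀(0.0109/0.775) = -37.04 dBu.
Output: -37.04 + 41.4 = +4.4 dBu.

+4.4 dBu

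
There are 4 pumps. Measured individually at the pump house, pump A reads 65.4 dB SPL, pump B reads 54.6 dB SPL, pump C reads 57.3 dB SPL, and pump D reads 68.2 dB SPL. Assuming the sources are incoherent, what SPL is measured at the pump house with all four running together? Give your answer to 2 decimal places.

70.37 dB SPL

Add the sources as powers (linear), then convert back to dB:
L_total = 10·log₁₀(10^(65.4/10) + 10^(54.6/10) + 10^(57.3/10) + 10^(68.2/10)) = 10·log₁₀(10900000) = 70.37 dB SPL.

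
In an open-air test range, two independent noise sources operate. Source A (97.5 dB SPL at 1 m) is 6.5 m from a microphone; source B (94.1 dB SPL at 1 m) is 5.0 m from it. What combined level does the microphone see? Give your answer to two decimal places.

83.73 dB SPL

At the listener: L_A = 97.5 − 20·log₁₀(6.5) = 81.242 dB; L_B = 94.1 − 20·log₁₀(5.0) = 80.121 dB.
Combined: 10·log₁₀(10^(81.242/10)+10^(80.121/10)) = 83.73 dB SPL.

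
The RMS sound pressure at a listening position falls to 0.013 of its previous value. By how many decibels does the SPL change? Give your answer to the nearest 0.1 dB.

SPL change from a pressure ratio uses the 20·log₁₀ form:
20·log₁₀(0.013) = -37.7 dB.

-37.7 dB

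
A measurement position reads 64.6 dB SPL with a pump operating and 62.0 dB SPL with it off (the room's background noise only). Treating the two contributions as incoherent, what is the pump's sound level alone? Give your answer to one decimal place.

61.1 dB SPL

Background correction is a power subtraction:
L_src = 10·log₁₀(10^(64.6/10) − 10^(62.0/10)) = 10·log₁₀(1299000) = 61.1 dB SPL.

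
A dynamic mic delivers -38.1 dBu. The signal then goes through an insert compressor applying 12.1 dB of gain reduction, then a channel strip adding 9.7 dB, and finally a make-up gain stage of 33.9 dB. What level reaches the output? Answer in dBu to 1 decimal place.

-6.6 dBu

In dB, series stages simply add:
-38.1 − 12.1 + 9.7 + 33.9 = -6.6 dBu.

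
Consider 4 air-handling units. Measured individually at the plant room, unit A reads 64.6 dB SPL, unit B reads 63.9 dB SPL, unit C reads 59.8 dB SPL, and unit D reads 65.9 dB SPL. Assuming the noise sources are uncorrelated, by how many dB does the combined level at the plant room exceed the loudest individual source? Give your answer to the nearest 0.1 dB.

4.2 dB

Incoherent sources sum as intensities:
L_total = 10·log₁₀(10^(64.6/10) + 10^(63.9/10) + 10^(59.8/10) + 10^(65.9/10)) = 70.08 dB SPL.
Excess over the loudest (65.9 dB): 70.08 − 65.9 = 4.2 dB.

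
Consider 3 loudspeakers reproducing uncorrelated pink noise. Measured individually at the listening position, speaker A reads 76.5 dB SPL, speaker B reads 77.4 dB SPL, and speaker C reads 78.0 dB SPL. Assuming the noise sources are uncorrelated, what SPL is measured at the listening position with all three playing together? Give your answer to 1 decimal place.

82.1 dB SPL

Uncorrelated sources add in intensity (power), not in dB.
L_total = 10·log₁₀(10^(76.5/10) + 10^(77.4/10) + 10^(78.0/10)) = 10·log₁₀(162700000) = 82.1 dB SPL.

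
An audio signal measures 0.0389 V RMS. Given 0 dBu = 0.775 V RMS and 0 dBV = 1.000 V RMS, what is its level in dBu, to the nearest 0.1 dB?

-26.0 dBu

dBu = 20·log₁₀(V / 0.775 V).
20·log₁₀(0.0389/0.775) = -26.0 dBu.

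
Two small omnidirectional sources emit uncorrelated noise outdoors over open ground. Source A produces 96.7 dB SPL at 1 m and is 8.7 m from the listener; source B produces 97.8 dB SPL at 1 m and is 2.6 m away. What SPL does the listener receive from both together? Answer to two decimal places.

At the listener: L_A = 96.7 − 20·log₁₀(8.7) = 77.910 dB; L_B = 97.8 − 20·log₁₀(2.6) = 89.501 dB.
Combined: 10·log₁₀(10^(77.910/10)+10^(89.501/10)) = 89.79 dB SPL.

89.79 dB SPL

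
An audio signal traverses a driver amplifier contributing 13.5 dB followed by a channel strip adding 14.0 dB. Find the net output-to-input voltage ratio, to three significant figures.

23.7

Net gain = 13.5 + 14.0 = 27.5 dB.
Voltage ratio = 10^(27.5/20) = 23.7.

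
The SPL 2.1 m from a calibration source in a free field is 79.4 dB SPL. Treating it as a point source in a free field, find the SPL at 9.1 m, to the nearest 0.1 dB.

For a point source in a free field, ΔL = −20·log₁₀(d₂/d₁).
ΔL = −20·log₁₀(9.1/2.1) = -12.74 dB, so L₂ = 79.4 + (-12.74) = 66.7 dB SPL.

66.7 dB SPL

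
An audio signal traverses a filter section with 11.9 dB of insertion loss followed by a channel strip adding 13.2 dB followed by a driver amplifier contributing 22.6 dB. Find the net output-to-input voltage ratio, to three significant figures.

Net gain = (−11.9) + 13.2 + 22.6 = 23.9 dB.
Voltage ratio = 10^(23.9/20) = 15.7.

15.7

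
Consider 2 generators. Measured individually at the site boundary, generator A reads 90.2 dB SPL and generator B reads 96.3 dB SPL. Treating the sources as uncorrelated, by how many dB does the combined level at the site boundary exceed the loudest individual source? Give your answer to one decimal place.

1.0 dB

Incoherent sources sum as intensities:
L_total = 10·log₁₀(10^(90.2/10) + 10^(96.3/10)) = 97.25 dB SPL.
Excess over the loudest (96.3 dB): 97.25 − 96.3 = 1.0 dB.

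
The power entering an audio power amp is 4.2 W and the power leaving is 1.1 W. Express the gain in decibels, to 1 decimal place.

Power is a power quantity, so gain = 10·log₁₀(P_out/P_in).
10·log₁₀(1.1/4.2) = 10·log₁₀(0.2619) = -5.8 dB.

-5.8 dB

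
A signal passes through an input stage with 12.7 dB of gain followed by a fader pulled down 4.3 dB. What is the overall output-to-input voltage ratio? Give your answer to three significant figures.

Net gain = 12.7 + (−4.3) = 8.4 dB.
Voltage ratio = 10^(8.4/20) = 2.63.

2.63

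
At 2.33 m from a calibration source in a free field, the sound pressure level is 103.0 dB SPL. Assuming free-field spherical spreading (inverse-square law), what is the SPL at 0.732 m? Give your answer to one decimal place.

113.1 dB SPL

For a point source in a free field, ΔL = −20·log₁₀(d₂/d₁).
ΔL = −20·log₁₀(0.732/2.33) = 10.06 dB, so L₂ = 103.0 + (10.06) = 113.1 dB SPL.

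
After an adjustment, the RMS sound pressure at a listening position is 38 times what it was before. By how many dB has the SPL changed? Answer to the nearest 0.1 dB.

31.6 dB

Sound pressure is an amplitude quantity: ΔL = 20·log₁₀(p₂/p₁).
20·log₁₀(38) = 31.6 dB.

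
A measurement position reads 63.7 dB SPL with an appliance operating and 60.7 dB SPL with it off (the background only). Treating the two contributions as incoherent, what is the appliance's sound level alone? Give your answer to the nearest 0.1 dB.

60.7 dB SPL

Subtract intensities: L_src = 10·log₁₀(10^(L_total/10) − 10^(L_bg/10)).
L_src = 10·log₁₀(10^(63.7/10) − 10^(60.7/10)) = 10·log₁₀(1169000) = 60.7 dB SPL.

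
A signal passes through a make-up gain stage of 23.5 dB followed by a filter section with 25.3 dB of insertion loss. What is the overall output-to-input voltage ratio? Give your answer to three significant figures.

0.813

Net gain = 23.5 + (−25.3) = -1.8 dB.
Voltage ratio = 10^(-1.8/20) = 0.813.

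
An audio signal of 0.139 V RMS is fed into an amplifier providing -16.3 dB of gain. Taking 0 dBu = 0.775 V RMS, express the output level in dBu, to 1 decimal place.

Input level: 20·log₁₀(0.139/0.775) = -14.93 dBu.
Output: -14.93 − 16.3 = -31.2 dBu.

-31.2 dBu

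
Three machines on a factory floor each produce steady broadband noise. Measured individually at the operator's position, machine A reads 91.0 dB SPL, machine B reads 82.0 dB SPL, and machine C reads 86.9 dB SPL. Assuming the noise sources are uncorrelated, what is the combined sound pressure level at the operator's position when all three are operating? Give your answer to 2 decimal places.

92.80 dB SPL

Add the sources as powers (linear), then convert back to dB:
L_total = 10·log₁₀(10^(91.0/10) + 10^(82.0/10) + 10^(86.9/10)) = 10·log₁₀(1907000000) = 92.80 dB SPL.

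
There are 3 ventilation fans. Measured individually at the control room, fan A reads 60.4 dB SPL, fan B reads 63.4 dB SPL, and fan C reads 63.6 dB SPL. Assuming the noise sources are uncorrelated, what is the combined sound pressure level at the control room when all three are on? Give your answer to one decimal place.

67.5 dB SPL

Incoherent sources sum as intensities:
L_total = 10·log₁₀(10^(60.4/10) + 10^(63.4/10) + 10^(63.6/10)) = 10·log₁₀(5575000) = 67.5 dB SPL.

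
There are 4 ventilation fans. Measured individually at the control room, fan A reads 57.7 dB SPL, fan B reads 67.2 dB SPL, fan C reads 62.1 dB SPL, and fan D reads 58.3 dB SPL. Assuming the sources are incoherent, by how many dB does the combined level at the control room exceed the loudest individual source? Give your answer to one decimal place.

Incoherent sources sum as intensities:
L_total = 10·log₁₀(10^(57.7/10) + 10^(67.2/10) + 10^(62.1/10) + 10^(58.3/10)) = 69.10 dB SPL.
Excess over the loudest (67.2 dB): 69.10 − 67.2 = 1.9 dB.

1.9 dB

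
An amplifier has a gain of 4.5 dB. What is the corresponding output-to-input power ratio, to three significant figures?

Power ratio = 10^(dB/10).
10^(4.5/10) = 10^(0.4500) = 2.82.

2.82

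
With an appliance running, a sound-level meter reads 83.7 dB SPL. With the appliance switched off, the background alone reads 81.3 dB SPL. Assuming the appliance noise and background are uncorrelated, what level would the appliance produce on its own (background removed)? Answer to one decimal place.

80.0 dB SPL

Remove the background by subtracting linear intensities:
L_src = 10·log₁₀(10^(83.7/10) − 10^(81.3/10)) = 10·log₁₀(99530000) = 80.0 dB SPL.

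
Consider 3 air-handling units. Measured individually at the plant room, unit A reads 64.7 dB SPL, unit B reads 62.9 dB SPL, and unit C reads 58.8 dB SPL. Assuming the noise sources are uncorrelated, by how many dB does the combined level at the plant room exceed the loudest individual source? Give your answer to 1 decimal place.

Uncorrelated sources add in intensity (power), not in dB.
L_total = 10·log₁₀(10^(64.7/10) + 10^(62.9/10) + 10^(58.8/10)) = 67.53 dB SPL.
Excess over the loudest (64.7 dB): 67.53 − 64.7 = 2.8 dB.

2.8 dB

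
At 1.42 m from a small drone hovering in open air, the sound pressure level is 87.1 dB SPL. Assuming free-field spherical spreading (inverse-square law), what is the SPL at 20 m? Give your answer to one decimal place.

Inverse-square spreading gives ΔL = −20·log₁₀(d₂/d₁).
ΔL = −20·log₁₀(20/1.42) = -22.97 dB, so L₂ = 87.1 + (-22.97) = 64.1 dB SPL.

64.1 dB SPL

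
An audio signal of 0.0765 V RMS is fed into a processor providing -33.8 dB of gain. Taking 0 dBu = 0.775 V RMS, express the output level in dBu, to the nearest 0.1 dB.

Input level: 20·log₁₀(0.0765/0.775) = -20.11 dBu.
Output: -20.11 − 33.8 = -53.9 dBu.

-53.9 dBu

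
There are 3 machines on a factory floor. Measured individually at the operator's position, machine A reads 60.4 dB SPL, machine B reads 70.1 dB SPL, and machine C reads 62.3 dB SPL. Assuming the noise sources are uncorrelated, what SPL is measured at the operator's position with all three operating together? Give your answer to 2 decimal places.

Add the sources as powers (linear), then convert back to dB:
L_total = 10·log₁₀(10^(60.4/10) + 10^(70.1/10) + 10^(62.3/10)) = 10·log₁₀(13030000) = 71.15 dB SPL.

71.15 dB SPL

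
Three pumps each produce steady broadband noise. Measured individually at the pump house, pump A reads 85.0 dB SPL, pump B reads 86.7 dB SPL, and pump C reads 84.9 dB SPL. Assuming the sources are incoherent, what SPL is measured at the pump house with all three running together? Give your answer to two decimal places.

Incoherent sources sum as intensities:
L_total = 10·log₁₀(10^(85.0/10) + 10^(86.7/10) + 10^(84.9/10)) = 10·log₁₀(1093000000) = 90.39 dB SPL.

90.39 dB SPL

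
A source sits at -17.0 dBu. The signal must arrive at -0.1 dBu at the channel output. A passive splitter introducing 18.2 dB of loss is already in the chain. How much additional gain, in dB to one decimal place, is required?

The required make-up gain is the shortfall in the dB sum.
G = -0.1 − (-17.0) + 18.2 = 35.1 dB.

35.1 dB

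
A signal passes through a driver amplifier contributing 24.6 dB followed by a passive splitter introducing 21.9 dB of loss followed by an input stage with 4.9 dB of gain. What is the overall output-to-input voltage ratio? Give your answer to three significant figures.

2.40

Net gain = 24.6 + (−21.9) + 4.9 = 7.6 dB.
Voltage ratio = 10^(7.6/20) = 2.40.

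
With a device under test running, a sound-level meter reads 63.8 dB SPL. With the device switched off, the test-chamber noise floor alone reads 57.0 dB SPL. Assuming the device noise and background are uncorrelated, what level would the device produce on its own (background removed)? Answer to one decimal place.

Subtract intensities: L_src = 10·log₁₀(10^(L_total/10) − 10^(L_bg/10)).
L_src = 10·log₁₀(10^(63.8/10) − 10^(57.0/10)) = 10·log₁₀(1898000) = 62.8 dB SPL.

62.8 dB SPL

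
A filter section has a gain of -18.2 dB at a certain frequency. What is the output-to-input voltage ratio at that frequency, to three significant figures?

Voltage ratio = 10^(dB/20).
10^(-18.2/20) = 10^(-0.9100) = 0.123.

0.123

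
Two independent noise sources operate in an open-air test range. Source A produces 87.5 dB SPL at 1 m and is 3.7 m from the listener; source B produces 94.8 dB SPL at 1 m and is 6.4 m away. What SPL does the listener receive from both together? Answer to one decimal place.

80.6 dB SPL

At the listener: L_A = 87.5 − 20·log₁₀(3.7) = 76.14 dB; L_B = 94.8 − 20·log₁₀(6.4) = 78.68 dB.
Combined: 10·log₁₀(10^(76.14/10)+10^(78.68/10)) = 80.6 dB SPL.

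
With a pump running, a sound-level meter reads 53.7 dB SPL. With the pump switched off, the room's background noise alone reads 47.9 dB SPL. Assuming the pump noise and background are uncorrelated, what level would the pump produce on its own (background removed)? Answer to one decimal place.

52.4 dB SPL

Remove the background by subtracting linear intensities:
L_src = 10·log₁₀(10^(53.7/10) − 10^(47.9/10)) = 10·log₁₀(172800) = 52.4 dB SPL.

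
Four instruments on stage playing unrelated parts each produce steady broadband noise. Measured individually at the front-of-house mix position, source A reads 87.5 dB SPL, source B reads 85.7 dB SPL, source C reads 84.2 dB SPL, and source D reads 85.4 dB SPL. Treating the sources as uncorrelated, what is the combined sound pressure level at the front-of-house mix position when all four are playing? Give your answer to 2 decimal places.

91.89 dB SPL

Uncorrelated sources add in intensity (power), not in dB.
L_total = 10·log₁₀(10^(87.5/10) + 10^(85.7/10) + 10^(84.2/10) + 10^(85.4/10)) = 10·log₁₀(1544000000) = 91.89 dB SPL.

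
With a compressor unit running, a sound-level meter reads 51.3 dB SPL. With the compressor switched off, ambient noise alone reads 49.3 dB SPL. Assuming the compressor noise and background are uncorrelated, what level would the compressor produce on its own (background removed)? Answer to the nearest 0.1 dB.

Subtract intensities: L_src = 10·log₁₀(10^(L_total/10) − 10^(L_bg/10)).
L_src = 10·log₁₀(10^(51.3/10) − 10^(49.3/10)) = 10·log₁₀(49780) = 47.0 dB SPL.

47.0 dB SPL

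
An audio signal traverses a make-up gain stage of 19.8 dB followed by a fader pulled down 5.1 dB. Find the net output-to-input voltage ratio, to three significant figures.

Net gain = 19.8 + (−5.1) = 14.7 dB.
Voltage ratio = 10^(14.7/20) = 5.43.

5.43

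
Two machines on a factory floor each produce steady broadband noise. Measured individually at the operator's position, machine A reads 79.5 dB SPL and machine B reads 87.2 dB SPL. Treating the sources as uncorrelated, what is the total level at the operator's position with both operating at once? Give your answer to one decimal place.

87.9 dB SPL

Add the sources as powers (linear), then convert back to dB:
L_total = 10·log₁₀(10^(79.5/10) + 10^(87.2/10)) = 10·log₁₀(613900000) = 87.9 dB SPL.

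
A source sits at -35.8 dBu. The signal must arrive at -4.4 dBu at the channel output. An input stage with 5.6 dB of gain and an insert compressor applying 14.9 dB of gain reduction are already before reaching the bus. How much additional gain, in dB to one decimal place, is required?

40.7 dB

The required make-up gain is the shortfall in the dB sum.
G = -4.4 − (-35.8) − 5.6 + 14.9 = 40.7 dB.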